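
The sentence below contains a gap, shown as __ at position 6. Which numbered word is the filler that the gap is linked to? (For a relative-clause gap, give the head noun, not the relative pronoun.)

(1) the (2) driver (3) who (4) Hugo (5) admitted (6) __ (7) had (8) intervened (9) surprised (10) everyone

The gap at 6 is the subject of "intervened", inside a relative clause.
The relative pronoun is "who" (word 3); it is bound by the head noun immediately before it.
Its filler is the head noun "driver", at word 2.

2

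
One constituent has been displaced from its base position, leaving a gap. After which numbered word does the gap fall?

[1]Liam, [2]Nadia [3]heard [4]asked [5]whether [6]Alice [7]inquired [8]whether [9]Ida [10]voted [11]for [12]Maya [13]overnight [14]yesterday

The displaced element is "Liam" (word 1).
It is linked across 1 clause boundary (Ø).
It functions as the subject of "asked", so the gap sits immediately after word 3 ("heard").
Base order: Nadia heard that Liam asked whether Alice inquired whether Ida voted for Maya overnight yesterday.

3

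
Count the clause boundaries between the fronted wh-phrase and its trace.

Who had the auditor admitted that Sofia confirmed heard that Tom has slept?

"who" is extracted from the subject of "heard".
Boundaries crossed, outermost first: [that], [Ø] — 2 in total.

2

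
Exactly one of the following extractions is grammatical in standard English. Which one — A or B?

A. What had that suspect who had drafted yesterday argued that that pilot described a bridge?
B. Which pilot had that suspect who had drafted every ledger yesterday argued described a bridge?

B

In A, the wh-phrase is extracted from inside a complex-NP island (relative clause) (introduced by "who"), which blocks movement.
In B, the extraction path crosses only that-complement boundaries, which are transparent.
So B is grammatical.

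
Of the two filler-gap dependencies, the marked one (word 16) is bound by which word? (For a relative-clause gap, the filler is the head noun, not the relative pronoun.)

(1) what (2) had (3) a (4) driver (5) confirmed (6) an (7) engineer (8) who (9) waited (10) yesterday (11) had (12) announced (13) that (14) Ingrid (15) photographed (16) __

The marked gap is the direct object of "photographed".
Its filler is the fronted wh-phrase "what", at word 1.
(The other dependency links word 7 to a gap after word 8.)

1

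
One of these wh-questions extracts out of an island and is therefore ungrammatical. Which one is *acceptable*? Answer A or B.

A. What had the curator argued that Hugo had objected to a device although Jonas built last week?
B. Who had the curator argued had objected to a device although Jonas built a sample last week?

In A, the wh-phrase is extracted from inside an adjunct island (introduced by "although"), which blocks movement.
In B, the extraction path crosses only that-complement boundaries, which are transparent.
So B is grammatical.

B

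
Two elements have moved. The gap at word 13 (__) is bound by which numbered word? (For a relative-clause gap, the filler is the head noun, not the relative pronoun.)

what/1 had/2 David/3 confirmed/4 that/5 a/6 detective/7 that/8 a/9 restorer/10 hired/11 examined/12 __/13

1

The marked gap is the direct object of "examined".
Its filler is the fronted wh-phrase "what", at word 1.
(The other dependency links word 7 to a gap after word 11.)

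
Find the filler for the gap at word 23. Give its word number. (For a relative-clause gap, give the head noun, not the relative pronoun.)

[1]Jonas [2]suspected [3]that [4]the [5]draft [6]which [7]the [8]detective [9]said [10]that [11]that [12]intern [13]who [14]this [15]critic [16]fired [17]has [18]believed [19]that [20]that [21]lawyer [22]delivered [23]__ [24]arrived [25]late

The gap at 23 is the object of "delivered", inside a relative clause.
The relative pronoun is "which" (word 6); it is bound by the head noun immediately before it.
Its filler is the head noun "draft", at word 5.

5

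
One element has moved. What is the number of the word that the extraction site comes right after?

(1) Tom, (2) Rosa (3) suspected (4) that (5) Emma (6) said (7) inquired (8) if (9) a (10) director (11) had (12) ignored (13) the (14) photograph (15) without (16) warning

The displaced element is "Tom" (word 1).
It is linked across 2 clause boundaries (that → Ø).
It functions as the subject of "inquired", so the gap sits immediately after word 6 ("said").
Base order: Rosa suspected that Emma said that Tom inquired if a director had ignored the photograph without warning.

6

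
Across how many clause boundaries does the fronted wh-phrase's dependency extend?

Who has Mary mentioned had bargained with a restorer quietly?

"who" is extracted from the subject of "bargained".
Boundaries crossed, outermost first: [Ø] — 1 in total.

1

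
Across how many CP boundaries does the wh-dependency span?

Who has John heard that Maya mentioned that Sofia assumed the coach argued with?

3

"who" is extracted from the PP object of "argued".
Boundaries crossed, outermost first: [that], [that], [Ø] — 3 in total.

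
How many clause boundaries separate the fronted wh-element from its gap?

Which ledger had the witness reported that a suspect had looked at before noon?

"which ledger" is extracted from the PP object of "looked".
Boundaries crossed, outermost first: [that] — 1 in total.

1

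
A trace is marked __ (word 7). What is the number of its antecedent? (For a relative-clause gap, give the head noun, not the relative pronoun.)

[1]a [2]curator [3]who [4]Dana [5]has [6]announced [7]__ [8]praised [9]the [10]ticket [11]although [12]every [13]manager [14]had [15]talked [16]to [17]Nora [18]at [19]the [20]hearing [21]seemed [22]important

2

The gap at 7 is the subject of "praised", inside a relative clause.
The relative pronoun is "who" (word 3); it is bound by the head noun immediately before it.
Its filler is the head noun "curator", at word 2.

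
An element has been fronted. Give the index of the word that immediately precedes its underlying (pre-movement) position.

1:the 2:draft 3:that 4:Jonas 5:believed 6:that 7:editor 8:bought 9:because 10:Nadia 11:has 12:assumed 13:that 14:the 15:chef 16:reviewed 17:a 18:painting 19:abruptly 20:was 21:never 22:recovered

8

The displaced element is "the draft" (word 2).
It is linked across 1 clause boundary (Ø).
It functions as the direct object of "bought", so the gap sits immediately after word 8 ("bought").
Base order: Jonas believed that editor bought the draft because Nadia has assumed that the chef reviewed a painting abruptly.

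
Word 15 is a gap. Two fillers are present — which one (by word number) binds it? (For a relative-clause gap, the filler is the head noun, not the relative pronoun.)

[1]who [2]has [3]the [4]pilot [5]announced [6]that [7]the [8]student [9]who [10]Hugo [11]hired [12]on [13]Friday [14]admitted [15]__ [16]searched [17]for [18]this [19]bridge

The marked gap is the subject of "searched".
Its filler is the fronted wh-phrase "who", at word 1.
(The other dependency links word 8 to a gap after word 11.)

1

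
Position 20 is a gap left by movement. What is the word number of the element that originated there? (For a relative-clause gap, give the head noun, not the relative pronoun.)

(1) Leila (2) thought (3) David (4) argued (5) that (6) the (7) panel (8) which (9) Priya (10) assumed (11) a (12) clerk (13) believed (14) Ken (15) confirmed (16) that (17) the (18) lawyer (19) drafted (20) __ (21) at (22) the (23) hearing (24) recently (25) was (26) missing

7

The gap at 20 is the object of "drafted", inside a relative clause.
The relative pronoun is "which" (word 8); it is bound by the head noun immediately before it.
Its filler is the head noun "panel", at word 7.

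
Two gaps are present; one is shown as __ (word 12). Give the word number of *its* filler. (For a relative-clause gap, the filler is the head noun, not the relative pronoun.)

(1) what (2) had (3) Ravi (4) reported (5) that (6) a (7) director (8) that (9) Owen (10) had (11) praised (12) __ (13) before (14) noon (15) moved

The marked gap is inside the relative clause, the direct object of "praised".
Its filler is the head noun "director" (via "that"), at word 7.
(The other dependency links word 1 to a gap after word 15.)

7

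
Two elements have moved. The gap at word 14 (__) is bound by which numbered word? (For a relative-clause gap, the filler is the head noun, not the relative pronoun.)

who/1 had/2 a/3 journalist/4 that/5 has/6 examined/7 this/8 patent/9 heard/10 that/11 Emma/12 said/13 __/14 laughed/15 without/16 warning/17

The marked gap is the subject of "laughed".
Its filler is the fronted wh-phrase "who", at word 1.
(The other dependency links word 4 to a gap after word 5.)

1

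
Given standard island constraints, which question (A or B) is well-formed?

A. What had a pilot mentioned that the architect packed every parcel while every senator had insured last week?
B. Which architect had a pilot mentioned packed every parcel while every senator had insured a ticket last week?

B

In A, the wh-phrase is extracted from inside an adjunct island (introduced by "while"), which blocks movement.
In B, the extraction path crosses only that-complement boundaries, which are transparent.
So B is grammatical.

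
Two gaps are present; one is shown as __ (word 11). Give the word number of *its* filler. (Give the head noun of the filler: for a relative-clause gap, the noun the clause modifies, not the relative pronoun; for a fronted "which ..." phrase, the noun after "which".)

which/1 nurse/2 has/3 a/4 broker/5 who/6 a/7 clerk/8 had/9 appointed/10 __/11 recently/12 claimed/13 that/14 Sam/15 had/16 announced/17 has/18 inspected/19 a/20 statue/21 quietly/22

5

The marked gap is inside the relative clause, the direct object of "appointed".
Its filler is the head noun "broker" (via "who"), at word 5.
(The other dependency links word 2 to a gap after word 17.)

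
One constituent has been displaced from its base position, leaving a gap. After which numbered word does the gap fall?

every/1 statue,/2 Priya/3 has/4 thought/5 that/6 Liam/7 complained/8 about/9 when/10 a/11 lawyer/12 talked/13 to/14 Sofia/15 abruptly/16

The displaced element is "every statue" (word 2).
It is linked across 1 clause boundary (that).
It functions as the object of the preposition "about" of "complained", so the gap sits immediately after word 9 ("about").
Base order: Priya has thought that Liam complained about every statue when a lawyer talked to Sofia abruptly.

9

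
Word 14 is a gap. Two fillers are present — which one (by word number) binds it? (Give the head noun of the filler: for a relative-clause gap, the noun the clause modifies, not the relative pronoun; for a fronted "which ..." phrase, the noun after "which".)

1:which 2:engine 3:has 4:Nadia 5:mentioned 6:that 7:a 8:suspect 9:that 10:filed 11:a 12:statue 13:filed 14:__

The marked gap is the direct object of "filed".
Its filler is the fronted wh-phrase "which engine", at word 2.
(The other dependency links word 8 to a gap after word 9.)

2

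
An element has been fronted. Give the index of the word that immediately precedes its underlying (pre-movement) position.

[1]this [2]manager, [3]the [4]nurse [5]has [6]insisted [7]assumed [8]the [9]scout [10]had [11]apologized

6

The displaced element is "this manager" (word 2).
It is linked across 1 clause boundary (Ø).
It functions as the subject of "assumed", so the gap sits immediately after word 6 ("insisted").
Base order: The nurse has insisted that this manager assumed the scout had apologized.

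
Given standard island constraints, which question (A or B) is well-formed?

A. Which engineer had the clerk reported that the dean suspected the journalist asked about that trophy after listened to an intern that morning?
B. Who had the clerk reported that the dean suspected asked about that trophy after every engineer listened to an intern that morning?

In A, the wh-phrase is extracted from inside an adjunct island (introduced by "after"), which blocks movement.
In B, the extraction path crosses only that-complement boundaries, which are transparent.
So B is grammatical.

B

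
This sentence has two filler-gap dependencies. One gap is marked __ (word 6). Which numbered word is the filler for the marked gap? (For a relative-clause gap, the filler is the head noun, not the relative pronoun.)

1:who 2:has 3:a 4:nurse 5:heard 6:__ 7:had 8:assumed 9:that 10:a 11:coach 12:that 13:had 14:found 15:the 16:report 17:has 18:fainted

1

The marked gap is the subject of "assumed".
Its filler is the fronted wh-phrase "who", at word 1.
(The other dependency links word 11 to a gap after word 12.)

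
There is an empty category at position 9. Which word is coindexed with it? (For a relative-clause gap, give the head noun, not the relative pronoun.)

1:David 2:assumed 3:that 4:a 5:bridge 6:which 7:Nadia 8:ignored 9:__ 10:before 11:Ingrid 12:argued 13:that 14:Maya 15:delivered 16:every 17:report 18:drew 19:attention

5

The gap at 9 is the object of "ignored", inside a relative clause.
The relative pronoun is "which" (word 6); it is bound by the head noun immediately before it.
Its filler is the head noun "bridge", at word 5.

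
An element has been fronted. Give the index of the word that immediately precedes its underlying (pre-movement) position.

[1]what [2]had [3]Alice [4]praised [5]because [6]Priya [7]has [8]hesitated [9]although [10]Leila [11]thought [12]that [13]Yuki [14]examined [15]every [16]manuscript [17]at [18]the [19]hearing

The displaced element is "what" (word 1).
It functions as the direct object of "praised", so the gap sits immediately after word 4 ("praised").
Base order: Alice had praised what because Priya has hesitated although Leila thought that Yuki examined every manuscript at the hearing.

4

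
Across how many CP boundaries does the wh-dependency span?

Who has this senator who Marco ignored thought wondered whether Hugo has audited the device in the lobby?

"who" is extracted from the subject of "wondered".
Boundaries crossed, outermost first: [Ø] — 1 in total.

1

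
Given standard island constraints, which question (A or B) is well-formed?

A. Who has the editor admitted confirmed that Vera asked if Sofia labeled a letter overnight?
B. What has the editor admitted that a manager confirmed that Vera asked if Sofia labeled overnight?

In B, the wh-phrase is extracted from inside a wh-island (introduced by "if"), which blocks movement.
In A, the extraction path crosses only that-complement boundaries, which are transparent.
So A is grammatical.

A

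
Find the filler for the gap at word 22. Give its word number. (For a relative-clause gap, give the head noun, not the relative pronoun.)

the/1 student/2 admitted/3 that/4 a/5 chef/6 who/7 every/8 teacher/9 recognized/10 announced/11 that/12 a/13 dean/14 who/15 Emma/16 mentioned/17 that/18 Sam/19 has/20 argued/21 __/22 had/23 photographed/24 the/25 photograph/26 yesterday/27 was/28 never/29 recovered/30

The gap at 22 is the subject of "photographed", inside a relative clause.
The relative pronoun is "who" (word 15); it is bound by the head noun immediately before it.
Its filler is the head noun "dean", at word 14.

14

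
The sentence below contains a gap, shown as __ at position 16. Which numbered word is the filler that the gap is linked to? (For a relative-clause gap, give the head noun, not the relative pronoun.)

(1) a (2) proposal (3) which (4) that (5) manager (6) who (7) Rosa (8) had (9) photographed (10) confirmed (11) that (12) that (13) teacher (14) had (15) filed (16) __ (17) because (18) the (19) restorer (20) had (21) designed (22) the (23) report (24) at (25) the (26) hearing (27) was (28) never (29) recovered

The gap at 16 is the object of "filed", inside a relative clause.
The relative pronoun is "which" (word 3); it is bound by the head noun immediately before it.
Its filler is the head noun "proposal", at word 2.

2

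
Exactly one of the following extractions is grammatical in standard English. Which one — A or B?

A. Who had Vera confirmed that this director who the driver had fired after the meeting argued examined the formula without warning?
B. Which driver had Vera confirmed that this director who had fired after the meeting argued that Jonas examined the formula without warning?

A

In B, the wh-phrase is extracted from inside a complex-NP island (relative clause) (introduced by "who"), which blocks movement.
In A, the extraction path crosses only that-complement boundaries, which are transparent.
So A is grammatical.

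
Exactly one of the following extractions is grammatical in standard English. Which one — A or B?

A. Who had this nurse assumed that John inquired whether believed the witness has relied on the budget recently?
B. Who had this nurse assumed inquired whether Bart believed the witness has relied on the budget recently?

B

In A, the wh-phrase is extracted from inside a wh-island (introduced by "whether"), which blocks movement.
In B, the extraction path crosses only that-complement boundaries, which are transparent.
So B is grammatical.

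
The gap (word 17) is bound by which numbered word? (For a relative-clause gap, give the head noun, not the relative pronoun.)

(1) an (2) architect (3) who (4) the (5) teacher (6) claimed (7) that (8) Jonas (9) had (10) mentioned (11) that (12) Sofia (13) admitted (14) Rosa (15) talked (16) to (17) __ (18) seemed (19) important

The gap at 17 is the prepositional object of "talked", inside a relative clause.
The relative pronoun is "who" (word 3); it is bound by the head noun immediately before it.
Its filler is the head noun "architect", at word 2.

2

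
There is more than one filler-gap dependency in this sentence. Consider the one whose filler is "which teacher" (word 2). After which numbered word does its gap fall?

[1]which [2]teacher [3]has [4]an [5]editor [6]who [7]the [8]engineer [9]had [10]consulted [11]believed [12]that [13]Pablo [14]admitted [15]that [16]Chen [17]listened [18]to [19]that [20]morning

18

The displaced element is "which teacher" (word 2).
It is linked across 2 clause boundaries (that → that).
It functions as the object of the preposition "to" of "listened", so the gap sits immediately after word 18 ("to").
Base order: An editor who the engineer had consulted has believed that Pablo admitted that Chen listened to which teacher that morning.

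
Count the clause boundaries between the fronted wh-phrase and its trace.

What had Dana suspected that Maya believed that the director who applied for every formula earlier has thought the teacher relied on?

3

"what" is extracted from the PP object of "relied".
Boundaries crossed, outermost first: [that], [that], [Ø] — 3 in total.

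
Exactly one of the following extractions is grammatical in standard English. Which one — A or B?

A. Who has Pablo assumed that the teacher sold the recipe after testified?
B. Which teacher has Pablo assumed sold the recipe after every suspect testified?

B

In A, the wh-phrase is extracted from inside an adjunct island (introduced by "after"), which blocks movement.
In B, the extraction path crosses only that-complement boundaries, which are transparent.
So B is grammatical.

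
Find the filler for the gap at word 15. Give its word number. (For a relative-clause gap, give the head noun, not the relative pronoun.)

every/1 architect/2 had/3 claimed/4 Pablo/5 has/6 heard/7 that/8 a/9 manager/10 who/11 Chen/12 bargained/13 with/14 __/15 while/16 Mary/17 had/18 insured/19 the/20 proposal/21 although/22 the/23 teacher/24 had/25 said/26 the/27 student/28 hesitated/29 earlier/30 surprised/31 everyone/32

10

The gap at 15 is the prepositional object of "bargained", inside a relative clause.
The relative pronoun is "who" (word 11); it is bound by the head noun immediately before it.
Its filler is the head noun "manager", at word 10.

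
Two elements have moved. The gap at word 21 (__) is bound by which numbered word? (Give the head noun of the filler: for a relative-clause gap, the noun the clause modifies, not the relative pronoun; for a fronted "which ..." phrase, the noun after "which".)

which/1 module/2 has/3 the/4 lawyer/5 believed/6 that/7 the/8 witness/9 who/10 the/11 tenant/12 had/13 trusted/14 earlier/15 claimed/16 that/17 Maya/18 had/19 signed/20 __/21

2

The marked gap is the direct object of "signed".
Its filler is the fronted wh-phrase "which module", at word 2.
(The other dependency links word 9 to a gap after word 14.)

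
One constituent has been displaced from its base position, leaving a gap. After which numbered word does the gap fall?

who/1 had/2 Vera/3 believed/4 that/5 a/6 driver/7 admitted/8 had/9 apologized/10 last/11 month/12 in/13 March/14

8

The displaced element is "who" (word 1).
It is linked across 2 clause boundaries (that → Ø).
It functions as the subject of "apologized", so the gap sits immediately after word 8 ("admitted").
Base order: Vera had believed that a driver admitted that who had apologized last month in March.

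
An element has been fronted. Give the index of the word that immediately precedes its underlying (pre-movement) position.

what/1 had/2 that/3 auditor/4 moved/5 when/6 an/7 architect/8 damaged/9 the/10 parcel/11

5

The displaced element is "what" (word 1).
It functions as the direct object of "moved", so the gap sits immediately after word 5 ("moved").
Base order: That auditor had moved what when an architect damaged the parcel.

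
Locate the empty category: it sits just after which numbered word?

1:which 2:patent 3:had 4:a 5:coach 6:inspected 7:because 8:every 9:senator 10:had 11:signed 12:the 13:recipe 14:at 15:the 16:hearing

6

The displaced element is "which patent" (word 2).
It functions as the direct object of "inspected", so the gap sits immediately after word 6 ("inspected").
Base order: A coach had inspected which patent because every senator had signed the recipe at the hearing.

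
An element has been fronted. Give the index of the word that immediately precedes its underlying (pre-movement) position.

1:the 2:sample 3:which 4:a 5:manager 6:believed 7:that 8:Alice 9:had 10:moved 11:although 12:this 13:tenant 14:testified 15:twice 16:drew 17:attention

10

The displaced element is "the sample" (word 2).
It is linked across 1 clause boundary (that).
It functions as the direct object of "moved", so the gap sits immediately after word 10 ("moved").
Base order: A manager believed that Alice had moved the sample although this tenant testified twice.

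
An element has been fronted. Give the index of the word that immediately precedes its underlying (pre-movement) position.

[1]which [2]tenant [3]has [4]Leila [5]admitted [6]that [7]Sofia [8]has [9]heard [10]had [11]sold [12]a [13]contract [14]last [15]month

The displaced element is "which tenant" (word 2).
It is linked across 2 clause boundaries (that → Ø).
It functions as the subject of "sold", so the gap sits immediately after word 9 ("heard").
Base order: Leila has admitted that Sofia has heard which tenant had sold a contract last month.

9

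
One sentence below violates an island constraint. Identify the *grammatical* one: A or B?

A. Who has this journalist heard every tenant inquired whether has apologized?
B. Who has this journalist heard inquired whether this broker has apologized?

B

In A, the wh-phrase is extracted from inside a wh-island (introduced by "whether"), which blocks movement.
In B, the extraction path crosses only that-complement boundaries, which are transparent.
So B is grammatical.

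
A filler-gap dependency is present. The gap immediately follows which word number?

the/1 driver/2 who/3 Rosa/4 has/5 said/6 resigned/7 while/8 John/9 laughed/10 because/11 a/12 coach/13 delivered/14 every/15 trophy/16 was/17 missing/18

6

The displaced element is "the driver" (word 2).
It is linked across 1 clause boundary (Ø).
It functions as the subject of "resigned", so the gap sits immediately after word 6 ("said").
Base order: Rosa has said that the driver resigned while John laughed because a coach delivered every trophy.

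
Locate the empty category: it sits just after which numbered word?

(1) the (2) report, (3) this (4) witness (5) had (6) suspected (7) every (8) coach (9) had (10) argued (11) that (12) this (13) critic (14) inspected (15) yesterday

The displaced element is "the report" (word 2).
It is linked across 2 clause boundaries (Ø → that).
It functions as the direct object of "inspected", so the gap sits immediately after word 14 ("inspected").
Base order: This witness had suspected every coach had argued that this critic inspected the report yesterday.

14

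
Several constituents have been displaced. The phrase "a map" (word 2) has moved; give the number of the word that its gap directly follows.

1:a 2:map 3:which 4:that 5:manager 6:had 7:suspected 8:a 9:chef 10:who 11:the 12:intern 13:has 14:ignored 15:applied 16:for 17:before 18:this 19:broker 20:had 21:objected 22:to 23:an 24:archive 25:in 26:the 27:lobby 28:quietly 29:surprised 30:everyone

16

The displaced element is "a map" (word 2).
It is linked across 1 clause boundary (Ø).
It functions as the object of the preposition "for" of "applied", so the gap sits immediately after word 16 ("for").
Base order: That manager had suspected a chef who the intern has ignored applied for a map before this broker had objected to an archive in the lobby quietly.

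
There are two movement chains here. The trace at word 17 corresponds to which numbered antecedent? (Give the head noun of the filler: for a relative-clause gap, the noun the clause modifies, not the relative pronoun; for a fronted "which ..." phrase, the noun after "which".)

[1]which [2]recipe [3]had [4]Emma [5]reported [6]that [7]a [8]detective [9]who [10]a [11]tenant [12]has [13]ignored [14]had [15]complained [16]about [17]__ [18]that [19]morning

2

The marked gap is the object of the preposition "about" of "complained".
Its filler is the fronted wh-phrase "which recipe", at word 2.
(The other dependency links word 8 to a gap after word 13.)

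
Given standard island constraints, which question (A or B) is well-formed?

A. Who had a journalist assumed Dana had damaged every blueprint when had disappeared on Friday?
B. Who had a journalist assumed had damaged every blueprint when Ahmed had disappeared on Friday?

B

In A, the wh-phrase is extracted from inside an adjunct island (introduced by "when"), which blocks movement.
In B, the extraction path crosses only that-complement boundaries, which are transparent.
So B is grammatical.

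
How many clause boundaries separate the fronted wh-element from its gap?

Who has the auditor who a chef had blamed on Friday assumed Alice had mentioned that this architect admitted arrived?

3

"who" is extracted from the subject of "arrived".
Boundaries crossed, outermost first: [Ø], [that], [Ø] — 3 in total.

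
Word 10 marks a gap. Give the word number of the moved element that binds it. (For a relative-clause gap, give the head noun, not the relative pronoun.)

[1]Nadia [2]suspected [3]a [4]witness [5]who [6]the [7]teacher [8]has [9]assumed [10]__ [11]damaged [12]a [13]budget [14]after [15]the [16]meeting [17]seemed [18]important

The gap at 10 is the subject of "damaged", inside a relative clause.
The relative pronoun is "who" (word 5); it is bound by the head noun immediately before it.
Its filler is the head noun "witness", at word 4.

4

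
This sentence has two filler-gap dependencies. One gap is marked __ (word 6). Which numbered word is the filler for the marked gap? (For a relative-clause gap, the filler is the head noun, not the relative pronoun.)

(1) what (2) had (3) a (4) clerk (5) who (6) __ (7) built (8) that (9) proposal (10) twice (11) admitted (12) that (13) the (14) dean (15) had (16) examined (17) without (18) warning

The marked gap is inside the relative clause, the subject of "built".
Its filler is the head noun "clerk" (via "who"), at word 4.
(The other dependency links word 1 to a gap after word 16.)

4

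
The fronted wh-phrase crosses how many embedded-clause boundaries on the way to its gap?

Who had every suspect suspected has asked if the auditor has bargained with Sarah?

1

"who" is extracted from the subject of "asked".
Boundaries crossed, outermost first: [Ø] — 1 in total.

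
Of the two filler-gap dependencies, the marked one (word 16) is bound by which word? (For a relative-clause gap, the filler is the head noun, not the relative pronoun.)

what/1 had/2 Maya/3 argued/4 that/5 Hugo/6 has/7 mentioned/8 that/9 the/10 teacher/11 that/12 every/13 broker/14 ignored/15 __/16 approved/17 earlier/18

The marked gap is inside the relative clause, the direct object of "ignored".
Its filler is the head noun "teacher" (via "that"), at word 11.
(The other dependency links word 1 to a gap after word 17.)

11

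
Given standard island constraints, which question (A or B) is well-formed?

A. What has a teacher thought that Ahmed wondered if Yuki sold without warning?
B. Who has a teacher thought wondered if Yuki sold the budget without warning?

B

In A, the wh-phrase is extracted from inside a wh-island (introduced by "if"), which blocks movement.
In B, the extraction path crosses only that-complement boundaries, which are transparent.
So B is grammatical.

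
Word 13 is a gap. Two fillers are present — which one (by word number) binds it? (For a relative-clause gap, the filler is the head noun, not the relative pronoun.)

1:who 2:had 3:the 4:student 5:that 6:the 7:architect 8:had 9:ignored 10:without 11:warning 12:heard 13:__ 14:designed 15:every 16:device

1

The marked gap is the subject of "designed".
Its filler is the fronted wh-phrase "who", at word 1.
(The other dependency links word 4 to a gap after word 9.)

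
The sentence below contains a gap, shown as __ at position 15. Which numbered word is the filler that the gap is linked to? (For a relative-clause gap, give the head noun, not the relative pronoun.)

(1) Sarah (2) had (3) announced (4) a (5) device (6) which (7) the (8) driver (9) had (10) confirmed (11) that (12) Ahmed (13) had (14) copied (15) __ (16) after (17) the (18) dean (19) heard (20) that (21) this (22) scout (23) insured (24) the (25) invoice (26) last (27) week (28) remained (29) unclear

The gap at 15 is the object of "copied", inside a relative clause.
The relative pronoun is "which" (word 6); it is bound by the head noun immediately before it.
Its filler is the head noun "device", at word 5.

5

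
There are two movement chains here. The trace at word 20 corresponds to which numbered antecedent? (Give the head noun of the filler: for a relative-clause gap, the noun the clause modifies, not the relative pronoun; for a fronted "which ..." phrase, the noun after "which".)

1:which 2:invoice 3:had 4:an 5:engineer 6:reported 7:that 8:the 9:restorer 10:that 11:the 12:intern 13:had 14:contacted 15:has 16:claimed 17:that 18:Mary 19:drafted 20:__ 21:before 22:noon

2

The marked gap is the direct object of "drafted".
Its filler is the fronted wh-phrase "which invoice", at word 2.
(The other dependency links word 9 to a gap after word 14.)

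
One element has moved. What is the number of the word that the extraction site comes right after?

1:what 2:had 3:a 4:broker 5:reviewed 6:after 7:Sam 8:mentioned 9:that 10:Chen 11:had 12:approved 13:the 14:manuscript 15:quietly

The displaced element is "what" (word 1).
It functions as the direct object of "reviewed", so the gap sits immediately after word 5 ("reviewed").
Base order: A broker had reviewed what after Sam mentioned that Chen had approved the manuscript quietly.

5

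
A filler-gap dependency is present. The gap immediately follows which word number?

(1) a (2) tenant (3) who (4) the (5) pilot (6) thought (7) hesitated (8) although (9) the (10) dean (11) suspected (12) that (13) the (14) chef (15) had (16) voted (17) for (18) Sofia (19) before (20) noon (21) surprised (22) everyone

The displaced element is "a tenant" (word 2).
It is linked across 1 clause boundary (Ø).
It functions as the subject of "hesitated", so the gap sits immediately after word 6 ("thought").
Base order: The pilot thought a tenant hesitated although the dean suspected that the chef had voted for Sofia before noon.

6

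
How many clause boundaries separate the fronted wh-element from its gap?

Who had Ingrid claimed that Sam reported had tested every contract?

2

"who" is extracted from the subject of "tested".
Boundaries crossed, outermost first: [that], [Ø] — 2 in total.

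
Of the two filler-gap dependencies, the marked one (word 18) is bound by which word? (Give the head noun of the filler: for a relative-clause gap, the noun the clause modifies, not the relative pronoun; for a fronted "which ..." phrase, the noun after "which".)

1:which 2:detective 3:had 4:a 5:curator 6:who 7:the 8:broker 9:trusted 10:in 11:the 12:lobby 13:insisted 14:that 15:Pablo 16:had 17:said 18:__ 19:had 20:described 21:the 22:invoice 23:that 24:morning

2

The marked gap is the subject of "described".
Its filler is the fronted wh-phrase "which detective", at word 2.
(The other dependency links word 5 to a gap after word 9.)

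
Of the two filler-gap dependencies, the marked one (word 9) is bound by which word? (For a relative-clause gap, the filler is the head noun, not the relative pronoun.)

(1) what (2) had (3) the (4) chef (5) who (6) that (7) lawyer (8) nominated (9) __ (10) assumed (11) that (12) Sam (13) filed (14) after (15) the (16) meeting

4

The marked gap is inside the relative clause, the direct object of "nominated".
Its filler is the head noun "chef" (via "who"), at word 4.
(The other dependency links word 1 to a gap after word 13.)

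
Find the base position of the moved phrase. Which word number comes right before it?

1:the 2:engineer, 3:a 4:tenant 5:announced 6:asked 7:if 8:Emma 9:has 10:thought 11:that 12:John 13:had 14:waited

5

The displaced element is "the engineer" (word 2).
It is linked across 1 clause boundary (Ø).
It functions as the subject of "asked", so the gap sits immediately after word 5 ("announced").
Base order: A tenant announced that the engineer asked if Emma has thought that John had waited.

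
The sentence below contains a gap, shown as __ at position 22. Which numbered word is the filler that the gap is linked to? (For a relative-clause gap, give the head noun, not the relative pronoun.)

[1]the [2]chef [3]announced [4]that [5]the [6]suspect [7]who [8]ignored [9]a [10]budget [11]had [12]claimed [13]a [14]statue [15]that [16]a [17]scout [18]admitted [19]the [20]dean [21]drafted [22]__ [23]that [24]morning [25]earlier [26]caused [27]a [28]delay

14

The gap at 22 is the object of "drafted", inside a relative clause.
The relative pronoun is "that" (word 15); it is bound by the head noun immediately before it.
Its filler is the head noun "statue", at word 14.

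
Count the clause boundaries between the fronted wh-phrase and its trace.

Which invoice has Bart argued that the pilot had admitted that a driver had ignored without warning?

"which invoice" is extracted from the object of "ignored".
Boundaries crossed, outermost first: [that], [that] — 2 in total.

2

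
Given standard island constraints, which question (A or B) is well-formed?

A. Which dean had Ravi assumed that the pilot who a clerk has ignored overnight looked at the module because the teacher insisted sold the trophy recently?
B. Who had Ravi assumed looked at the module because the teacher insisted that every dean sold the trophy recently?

B

In A, the wh-phrase is extracted from inside an adjunct island (introduced by "because"), which blocks movement.
In B, the extraction path crosses only that-complement boundaries, which are transparent.
So B is grammatical.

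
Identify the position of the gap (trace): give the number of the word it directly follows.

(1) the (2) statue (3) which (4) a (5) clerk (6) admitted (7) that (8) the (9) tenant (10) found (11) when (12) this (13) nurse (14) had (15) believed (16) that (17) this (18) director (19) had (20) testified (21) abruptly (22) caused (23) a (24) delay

The displaced element is "the statue" (word 2).
It is linked across 1 clause boundary (that).
It functions as the direct object of "found", so the gap sits immediately after word 10 ("found").
Base order: A clerk admitted that the tenant found the statue when this nurse had believed that this director had testified abruptly.

10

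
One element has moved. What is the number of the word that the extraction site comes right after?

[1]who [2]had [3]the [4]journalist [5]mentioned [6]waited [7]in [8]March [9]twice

The displaced element is "who" (word 1).
It is linked across 1 clause boundary (Ø).
It functions as the subject of "waited", so the gap sits immediately after word 5 ("mentioned").
Base order: The journalist had mentioned that who waited in March twice.

5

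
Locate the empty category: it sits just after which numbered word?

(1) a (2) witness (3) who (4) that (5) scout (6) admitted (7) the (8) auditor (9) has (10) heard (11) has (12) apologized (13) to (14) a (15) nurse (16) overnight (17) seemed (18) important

10

The displaced element is "a witness" (word 2).
It is linked across 2 clause boundaries (Ø → Ø).
It functions as the subject of "apologized", so the gap sits immediately after word 10 ("heard").
Base order: That scout admitted the auditor has heard that a witness has apologized to a nurse overnight.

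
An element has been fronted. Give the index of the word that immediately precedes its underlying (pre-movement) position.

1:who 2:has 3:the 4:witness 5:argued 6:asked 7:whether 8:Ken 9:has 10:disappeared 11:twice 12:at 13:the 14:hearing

5

The displaced element is "who" (word 1).
It is linked across 1 clause boundary (Ø).
It functions as the subject of "asked", so the gap sits immediately after word 5 ("argued").
Base order: The witness has argued who asked whether Ken has disappeared twice at the hearing.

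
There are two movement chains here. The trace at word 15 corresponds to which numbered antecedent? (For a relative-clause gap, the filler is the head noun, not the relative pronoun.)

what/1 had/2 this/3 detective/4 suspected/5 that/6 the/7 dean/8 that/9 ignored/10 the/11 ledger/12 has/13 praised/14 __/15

1

The marked gap is the direct object of "praised".
Its filler is the fronted wh-phrase "what", at word 1.
(The other dependency links word 8 to a gap after word 9.)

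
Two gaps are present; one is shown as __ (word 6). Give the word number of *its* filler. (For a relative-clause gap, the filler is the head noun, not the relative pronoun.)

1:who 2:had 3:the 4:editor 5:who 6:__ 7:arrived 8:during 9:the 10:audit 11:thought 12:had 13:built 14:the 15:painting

The marked gap is inside the relative clause, the subject of "arrived".
Its filler is the head noun "editor" (via "who"), at word 4.
(The other dependency links word 1 to a gap after word 11.)

4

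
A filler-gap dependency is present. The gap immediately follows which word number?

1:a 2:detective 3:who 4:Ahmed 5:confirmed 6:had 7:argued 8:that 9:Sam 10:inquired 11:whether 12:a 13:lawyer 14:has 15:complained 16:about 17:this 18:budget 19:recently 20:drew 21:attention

The displaced element is "a detective" (word 2).
It is linked across 1 clause boundary (Ø).
It functions as the subject of "argued", so the gap sits immediately after word 5 ("confirmed").
Base order: Ahmed confirmed that a detective had argued that Sam inquired whether a lawyer has complained about this budget recently.

5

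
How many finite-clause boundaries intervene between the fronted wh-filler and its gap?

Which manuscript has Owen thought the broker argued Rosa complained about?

"which manuscript" is extracted from the PP object of "complained".
Boundaries crossed, outermost first: [Ø], [Ø] — 2 in total.

2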